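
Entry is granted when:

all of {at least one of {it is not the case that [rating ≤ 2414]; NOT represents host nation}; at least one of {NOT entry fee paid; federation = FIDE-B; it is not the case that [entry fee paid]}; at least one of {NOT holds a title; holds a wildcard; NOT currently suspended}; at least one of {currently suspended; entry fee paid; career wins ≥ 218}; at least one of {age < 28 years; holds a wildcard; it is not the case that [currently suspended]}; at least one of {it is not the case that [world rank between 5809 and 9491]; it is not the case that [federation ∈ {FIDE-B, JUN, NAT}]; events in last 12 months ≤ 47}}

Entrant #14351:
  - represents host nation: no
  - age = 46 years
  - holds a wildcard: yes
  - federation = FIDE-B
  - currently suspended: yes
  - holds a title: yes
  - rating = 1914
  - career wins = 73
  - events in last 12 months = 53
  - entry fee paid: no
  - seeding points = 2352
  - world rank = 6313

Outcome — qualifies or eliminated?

Eliminated

Atomic conditions:
  rating ≤ 2414: 1914 ≤ 2414 is true
  NOT represents host nation: no → true
  NOT entry fee paid: no → true
  federation = FIDE-B: FIDE-B == FIDE-B is true
  entry fee paid: no → false
  NOT holds a title: yes → false
  holds a wildcard: yes → true
  NOT currently suspended: yes → false
  currently suspended: yes → true
  career wins ≥ 218: 73 ≥ 218 is false
  age < 28 years: 46 < 28 is false
  world rank between 5809 and 9491: 6313 in [5809, 9491] is true
  federation ∈ {FIDE-B, JUN, NAT}: FIDE-B is in the set → true
  events in last 12 months ≤ 47: 53 ≤ 47 is false
Combine:
[1.1] NOT true = false
[1] false OR true = true
[2.3] NOT false = true
[2] true OR true OR true = true
[3] false OR true OR false = true
[4] true OR false OR false = true
[5.3] NOT true = false
[5] false OR true OR false = true
[6.1] NOT true = false
[6.2] NOT true = false
[6] false OR false OR false = false
[root] true AND true AND true AND true AND true AND false = false
Overall: false → eliminated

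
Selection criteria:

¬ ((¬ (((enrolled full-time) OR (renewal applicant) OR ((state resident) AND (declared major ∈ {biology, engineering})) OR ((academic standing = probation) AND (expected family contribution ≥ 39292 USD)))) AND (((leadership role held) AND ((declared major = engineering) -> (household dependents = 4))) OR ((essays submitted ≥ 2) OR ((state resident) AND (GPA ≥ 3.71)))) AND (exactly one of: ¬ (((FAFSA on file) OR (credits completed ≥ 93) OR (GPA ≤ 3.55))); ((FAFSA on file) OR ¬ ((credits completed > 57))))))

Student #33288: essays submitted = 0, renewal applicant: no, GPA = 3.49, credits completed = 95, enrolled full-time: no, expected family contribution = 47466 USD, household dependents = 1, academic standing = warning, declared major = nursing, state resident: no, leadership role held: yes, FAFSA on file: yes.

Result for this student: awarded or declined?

Atomic conditions:
  enrolled full-time: no → false
  renewal applicant: no → false
  state resident: no → false
  declared major ∈ {biology, engineering}: nursing is not in the set → false
  academic standing = probation: warning == probation is false
  expected family contribution ≥ 39292 USD: 47466 ≥ 39292 is true
  leadership role held: yes → true
  declared major = engineering: nursing == engineering is false
  household dependents = 4: 1 == 4 is false
  essays submitted ≥ 2: 0 ≥ 2 is false
  GPA ≥ 3.71: 3.49 ≥ 3.71 is false
  FAFSA on file: yes → true
  credits completed ≥ 93: 95 ≥ 93 is true
  GPA ≤ 3.55: 3.49 ≤ 3.55 is true
  credits completed > 57: 95 > 57 is true
Combine:
[1.1.1.3] false AND false = false
[1.1.1.4] false AND true = false
[1.1.1] false OR false OR false OR false = false
[1.1] NOT false = true
[1.2.1.2] false → false (antecedent false ⇒ implication holds) = true
[1.2.1] true AND true = true
[1.2.2.2] false AND false = false
[1.2.2] false OR false = false
[1.2] true OR false = true
[1.3.1.1] true OR true OR true = true
[1.3.1] NOT true = false
[1.3.2.2] NOT true = false
[1.3.2] true OR false = true
[1.3] exactly-one(false, true) = true
[1] true AND true AND true = true
[root] NOT true = false
Overall: false → declined

Declined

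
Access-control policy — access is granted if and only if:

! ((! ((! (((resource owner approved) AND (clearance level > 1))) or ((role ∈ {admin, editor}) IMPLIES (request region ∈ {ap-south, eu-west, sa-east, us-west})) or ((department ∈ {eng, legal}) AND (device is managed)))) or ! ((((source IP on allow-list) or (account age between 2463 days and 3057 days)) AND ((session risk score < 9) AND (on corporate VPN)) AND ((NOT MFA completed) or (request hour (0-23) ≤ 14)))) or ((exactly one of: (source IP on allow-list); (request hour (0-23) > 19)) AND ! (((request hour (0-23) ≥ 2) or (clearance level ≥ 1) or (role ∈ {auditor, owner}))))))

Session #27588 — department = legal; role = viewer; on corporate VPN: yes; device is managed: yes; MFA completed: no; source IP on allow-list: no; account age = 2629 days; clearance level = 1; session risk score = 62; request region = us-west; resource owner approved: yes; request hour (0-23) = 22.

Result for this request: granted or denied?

Denied

Atomic conditions:
  resource owner approved: yes → true
  clearance level > 1: 1 > 1 is false
  role ∈ {admin, editor}: viewer is not in the set → false
  request region ∈ {ap-south, eu-west, sa-east, us-west}: us-west is in the set → true
  department ∈ {eng, legal}: legal is in the set → true
  device is managed: yes → true
  source IP on allow-list: no → false
  account age between 2463 days and 3057 days: 2629 in [2463, 3057] is true
  session risk score < 9: 62 < 9 is false
  on corporate VPN: yes → true
  NOT MFA completed: no → true
  request hour (0-23) ≤ 14: 22 ≤ 14 is false
  request hour (0-23) > 19: 22 > 19 is true
  request hour (0-23) ≥ 2: 22 ≥ 2 is true
  clearance level ≥ 1: 1 ≥ 1 is true
  role ∈ {auditor, owner}: viewer is not in the set → false
Combine:
[1.1.1.1.1] true AND false = false
[1.1.1.1] NOT false = true
[1.1.1.2] false → true (antecedent false ⇒ implication holds) = true
[1.1.1.3] true AND true = true
[1.1.1] true OR true OR true = true
[1.1] NOT true = false
[1.2.1.1] false OR true = true
[1.2.1.2] false AND true = false
[1.2.1.3] true OR false = true
[1.2.1] true AND false AND true = false
[1.2] NOT false = true
[1.3.1] exactly-one(false, true) = true
[1.3.2.1] true OR true OR false = true
[1.3.2] NOT true = false
[1.3] true AND false = false
[1] false OR true OR false = true
[root] NOT true = false
Overall: false → denied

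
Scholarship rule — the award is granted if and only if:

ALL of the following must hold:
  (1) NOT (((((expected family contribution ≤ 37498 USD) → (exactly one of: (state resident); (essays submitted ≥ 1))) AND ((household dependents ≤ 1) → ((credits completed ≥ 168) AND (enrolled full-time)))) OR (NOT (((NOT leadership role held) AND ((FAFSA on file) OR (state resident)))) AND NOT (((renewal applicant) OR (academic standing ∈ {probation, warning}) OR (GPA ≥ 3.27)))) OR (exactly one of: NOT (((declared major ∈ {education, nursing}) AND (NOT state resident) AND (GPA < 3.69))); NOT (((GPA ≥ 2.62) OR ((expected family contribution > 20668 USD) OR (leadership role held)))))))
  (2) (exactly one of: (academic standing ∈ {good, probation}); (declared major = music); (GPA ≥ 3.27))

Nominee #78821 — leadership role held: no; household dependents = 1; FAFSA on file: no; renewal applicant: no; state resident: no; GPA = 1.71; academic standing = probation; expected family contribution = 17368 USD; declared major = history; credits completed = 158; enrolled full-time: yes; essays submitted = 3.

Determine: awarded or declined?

Atomic conditions:
  expected family contribution ≤ 37498 USD: 17368 ≤ 37498 is true
  state resident: no → false
  essays submitted ≥ 1: 3 ≥ 1 is true
  household dependents ≤ 1: 1 ≤ 1 is true
  credits completed ≥ 168: 158 ≥ 168 is false
  enrolled full-time: yes → true
  NOT leadership role held: no → true
  FAFSA on file: no → false
  renewal applicant: no → false
  academic standing ∈ {probation, warning}: probation is in the set → true
  GPA ≥ 3.27: 1.71 ≥ 3.27 is false
  declared major ∈ {education, nursing}: history is not in the set → false
  NOT state resident: no → true
  GPA < 3.69: 1.71 < 3.69 is true
  GPA ≥ 2.62: 1.71 ≥ 2.62 is false
  expected family contribution > 20668 USD: 17368 > 20668 is false
  leadership role held: no → false
  academic standing ∈ {good, probation}: probation is in the set → true
  declared major = music: history == music is false
Combine:
[1.1.1.1.2] exactly-one(false, true) = true
[1.1.1.1] true → true = true
[1.1.1.2.2] false AND true = false
[1.1.1.2] true → false = false
[1.1.1] true AND false = false
[1.1.2.1.1.2] false OR false = false
[1.1.2.1.1] true AND false = false
[1.1.2.1] NOT false = true
[1.1.2.2.1] false OR true OR false = true
[1.1.2.2] NOT true = false
[1.1.2] true AND false = false
[1.1.3.1.1] false AND true AND true = false
[1.1.3.1] NOT false = true
[1.1.3.2.1.2] false OR false = false
[1.1.3.2.1] false OR false = false
[1.1.3.2] NOT false = true
[1.1.3] exactly-one(true, true) = false
[1.1] false OR false OR false = false
[1] NOT false = true
[2] exactly-one(true, false, false) = true
[root] true AND true = true
Overall: true → awarded

Awarded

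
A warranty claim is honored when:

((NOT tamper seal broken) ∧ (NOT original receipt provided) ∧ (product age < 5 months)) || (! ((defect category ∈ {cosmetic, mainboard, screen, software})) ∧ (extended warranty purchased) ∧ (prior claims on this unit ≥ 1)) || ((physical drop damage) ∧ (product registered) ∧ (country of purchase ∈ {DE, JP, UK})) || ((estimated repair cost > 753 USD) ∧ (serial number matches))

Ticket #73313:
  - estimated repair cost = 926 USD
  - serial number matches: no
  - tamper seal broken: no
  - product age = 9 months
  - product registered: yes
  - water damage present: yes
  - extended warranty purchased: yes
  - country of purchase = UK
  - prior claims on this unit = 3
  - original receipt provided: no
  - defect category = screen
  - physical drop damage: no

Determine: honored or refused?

Refused

Atomic conditions:
  NOT tamper seal broken: no → true
  NOT original receipt provided: no → true
  product age < 5 months: 9 < 5 is false
  defect category ∈ {cosmetic, mainboard, screen, software}: screen is in the set → true
  extended warranty purchased: yes → true
  prior claims on this unit ≥ 1: 3 ≥ 1 is true
  physical drop damage: no → false
  product registered: yes → true
  country of purchase ∈ {DE, JP, UK}: UK is in the set → true
  estimated repair cost > 753 USD: 926 > 753 is true
  serial number matches: no → false
Combine:
[1] true AND true AND false = false
[2.1] NOT true = false
[2] false AND true AND true = false
[3] false AND true AND true = false
[4] true AND false = false
[root] false OR false OR false OR false = false
Overall: false → refused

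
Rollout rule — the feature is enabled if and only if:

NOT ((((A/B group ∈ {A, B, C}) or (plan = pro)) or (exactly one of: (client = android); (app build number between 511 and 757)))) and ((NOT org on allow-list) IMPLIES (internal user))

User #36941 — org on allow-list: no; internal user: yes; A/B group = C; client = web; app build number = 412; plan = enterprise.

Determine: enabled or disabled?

Disabled

Atomic conditions:
  A/B group ∈ {A, B, C}: C is in the set → true
  plan = pro: enterprise == pro is false
  client = android: web == android is false
  app build number between 511 and 757: 412 in [511, 757] is false
  NOT org on allow-list: no → true
  internal user: yes → true
Combine:
[1.1.1] true OR false = true
[1.1.2] exactly-one(false, false) = false
[1.1] true OR false = true
[1] NOT true = false
[2] true → true = true
[root] false AND true = false
Overall: false → disabled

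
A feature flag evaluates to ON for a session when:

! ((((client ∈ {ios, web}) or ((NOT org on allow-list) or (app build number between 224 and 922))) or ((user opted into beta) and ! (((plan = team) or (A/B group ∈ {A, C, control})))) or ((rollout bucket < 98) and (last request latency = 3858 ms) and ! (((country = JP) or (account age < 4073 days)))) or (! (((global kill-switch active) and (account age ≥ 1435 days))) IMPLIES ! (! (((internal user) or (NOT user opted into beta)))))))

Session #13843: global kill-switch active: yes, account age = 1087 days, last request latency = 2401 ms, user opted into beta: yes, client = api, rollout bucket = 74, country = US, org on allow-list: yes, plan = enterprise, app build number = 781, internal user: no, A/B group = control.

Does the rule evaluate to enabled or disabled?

Disabled

Atomic conditions:
  client ∈ {ios, web}: api is not in the set → false
  NOT org on allow-list: yes → false
  app build number between 224 and 922: 781 in [224, 922] is true
  user opted into beta: yes → true
  plan = team: enterprise == team is false
  A/B group ∈ {A, C, control}: control is in the set → true
  rollout bucket < 98: 74 < 98 is true
  last request latency = 3858 ms: 2401 == 3858 is false
  country = JP: US == JP is false
  account age < 4073 days: 1087 < 4073 is true
  global kill-switch active: yes → true
  account age ≥ 1435 days: 1087 ≥ 1435 is false
  internal user: no → false
  NOT user opted into beta: yes → false
Combine:
[1.1.2] false OR true = true
[1.1] false OR true = true
[1.2.2.1] false OR true = true
[1.2.2] NOT true = false
[1.2] true AND false = false
[1.3.3.1] false OR true = true
[1.3.3] NOT true = false
[1.3] true AND false AND false = false
[1.4.1.1] true AND false = false
[1.4.1] NOT false = true
[1.4.2.1.1] false OR false = false
[1.4.2.1] NOT false = true
[1.4.2] NOT true = false
[1.4] true → false = false
[1] true OR false OR false OR false = true
[root] NOT true = false
Overall: false → disabled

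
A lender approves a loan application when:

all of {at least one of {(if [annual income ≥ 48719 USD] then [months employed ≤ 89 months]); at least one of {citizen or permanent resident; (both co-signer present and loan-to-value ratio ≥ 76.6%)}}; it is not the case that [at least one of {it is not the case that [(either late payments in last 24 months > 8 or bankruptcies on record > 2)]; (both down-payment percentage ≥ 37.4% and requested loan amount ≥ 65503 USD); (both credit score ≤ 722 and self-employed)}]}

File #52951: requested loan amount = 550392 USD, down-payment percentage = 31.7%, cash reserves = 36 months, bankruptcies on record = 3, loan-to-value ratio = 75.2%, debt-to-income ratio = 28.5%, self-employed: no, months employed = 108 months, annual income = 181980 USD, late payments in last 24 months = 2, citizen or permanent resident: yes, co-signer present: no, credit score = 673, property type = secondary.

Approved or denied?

Approved

Atomic conditions:
  annual income ≥ 48719 USD: 181980 ≥ 48719 is true
  months employed ≤ 89 months: 108 ≤ 89 is false
  citizen or permanent resident: yes → true
  co-signer present: no → false
  loan-to-value ratio ≥ 76.6%: 75.2 ≥ 76.6 is false
  late payments in last 24 months > 8: 2 > 8 is false
  bankruptcies on record > 2: 3 > 2 is true
  down-payment percentage ≥ 37.4%: 31.7 ≥ 37.4 is false
  requested loan amount ≥ 65503 USD: 550392 ≥ 65503 is true
  credit score ≤ 722: 673 ≤ 722 is true
  self-employed: no → false
Combine:
[1.1] true → false = false
[1.2.2] false AND false = false
[1.2] true OR false = true
[1] false OR true = true
[2.1.1.1] false OR true = true
[2.1.1] NOT true = false
[2.1.2] false AND true = false
[2.1.3] true AND false = false
[2.1] false OR false OR false = false
[2] NOT false = true
[root] true AND true = true
Overall: true → approved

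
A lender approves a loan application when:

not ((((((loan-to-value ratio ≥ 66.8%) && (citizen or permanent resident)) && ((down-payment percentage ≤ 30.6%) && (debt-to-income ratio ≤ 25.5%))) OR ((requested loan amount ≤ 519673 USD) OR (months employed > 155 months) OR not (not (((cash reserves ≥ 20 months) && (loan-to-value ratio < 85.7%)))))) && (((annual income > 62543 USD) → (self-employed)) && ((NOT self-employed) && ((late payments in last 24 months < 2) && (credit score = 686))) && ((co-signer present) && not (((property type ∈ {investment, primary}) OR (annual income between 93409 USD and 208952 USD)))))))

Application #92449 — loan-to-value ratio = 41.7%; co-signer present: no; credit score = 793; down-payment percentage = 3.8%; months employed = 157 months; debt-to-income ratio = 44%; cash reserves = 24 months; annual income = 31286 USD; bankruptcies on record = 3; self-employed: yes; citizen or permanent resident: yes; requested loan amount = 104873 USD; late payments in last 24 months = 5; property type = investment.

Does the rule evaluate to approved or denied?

Approved

Atomic conditions:
  loan-to-value ratio ≥ 66.8%: 41.7 ≥ 66.8 is false
  citizen or permanent resident: yes → true
  down-payment percentage ≤ 30.6%: 3.8 ≤ 30.6 is true
  debt-to-income ratio ≤ 25.5%: 44 ≤ 25.5 is false
  requested loan amount ≤ 519673 USD: 104873 ≤ 519673 is true
  months employed > 155 months: 157 > 155 is true
  cash reserves ≥ 20 months: 24 ≥ 20 is true
  loan-to-value ratio < 85.7%: 41.7 < 85.7 is true
  annual income > 62543 USD: 31286 > 62543 is false
  self-employed: yes → true
  NOT self-employed: yes → false
  late payments in last 24 months < 2: 5 < 2 is false
  credit score = 686: 793 == 686 is false
  co-signer present: no → false
  property type ∈ {investment, primary}: investment is in the set → true
  annual income between 93409 USD and 208952 USD: 31286 in [93409, 208952] is false
Combine:
[1.1.1.1] false AND true = false
[1.1.1.2] true AND false = false
[1.1.1] false AND false = false
[1.1.2.3.1.1] true AND true = true
[1.1.2.3.1] NOT true = false
[1.1.2.3] NOT false = true
[1.1.2] true OR true OR true = true
[1.1] false OR true = true
[1.2.1] false → true (antecedent false ⇒ implication holds) = true
[1.2.2.2] false AND false = false
[1.2.2] false AND false = false
[1.2.3.2.1] true OR false = true
[1.2.3.2] NOT true = false
[1.2.3] false AND false = false
[1.2] true AND false AND false = false
[1] true AND false = false
[root] NOT false = true
Overall: true → approved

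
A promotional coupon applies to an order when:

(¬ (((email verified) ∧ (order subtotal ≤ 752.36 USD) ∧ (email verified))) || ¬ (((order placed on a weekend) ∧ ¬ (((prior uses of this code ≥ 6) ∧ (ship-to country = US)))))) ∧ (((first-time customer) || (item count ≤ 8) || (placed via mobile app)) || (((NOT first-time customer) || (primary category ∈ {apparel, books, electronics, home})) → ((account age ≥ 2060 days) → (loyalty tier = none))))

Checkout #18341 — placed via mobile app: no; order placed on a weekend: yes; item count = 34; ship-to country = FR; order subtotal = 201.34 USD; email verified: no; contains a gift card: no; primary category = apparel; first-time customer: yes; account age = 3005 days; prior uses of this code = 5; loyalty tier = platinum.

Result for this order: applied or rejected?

Applied

Atomic conditions:
  email verified: no → false
  order subtotal ≤ 752.36 USD: 201.34 ≤ 752.36 is true
  order placed on a weekend: yes → true
  prior uses of this code ≥ 6: 5 ≥ 6 is false
  ship-to country = US: FR == US is false
  first-time customer: yes → true
  item count ≤ 8: 34 ≤ 8 is false
  placed via mobile app: no → false
  NOT first-time customer: yes → false
  primary category ∈ {apparel, books, electronics, home}: apparel is in the set → true
  account age ≥ 2060 days: 3005 ≥ 2060 is true
  loyalty tier = none: platinum == none is false
Combine:
[1.1.1] false AND true AND false = false
[1.1] NOT false = true
[1.2.1.2.1] false AND false = false
[1.2.1.2] NOT false = true
[1.2.1] true AND true = true
[1.2] NOT true = false
[1] true OR false = true
[2.1] true OR false OR false = true
[2.2.1] false OR true = true
[2.2.2] true → false = false
[2.2] true → false = false
[2] true OR false = true
[root] true AND true = true
Overall: true → applied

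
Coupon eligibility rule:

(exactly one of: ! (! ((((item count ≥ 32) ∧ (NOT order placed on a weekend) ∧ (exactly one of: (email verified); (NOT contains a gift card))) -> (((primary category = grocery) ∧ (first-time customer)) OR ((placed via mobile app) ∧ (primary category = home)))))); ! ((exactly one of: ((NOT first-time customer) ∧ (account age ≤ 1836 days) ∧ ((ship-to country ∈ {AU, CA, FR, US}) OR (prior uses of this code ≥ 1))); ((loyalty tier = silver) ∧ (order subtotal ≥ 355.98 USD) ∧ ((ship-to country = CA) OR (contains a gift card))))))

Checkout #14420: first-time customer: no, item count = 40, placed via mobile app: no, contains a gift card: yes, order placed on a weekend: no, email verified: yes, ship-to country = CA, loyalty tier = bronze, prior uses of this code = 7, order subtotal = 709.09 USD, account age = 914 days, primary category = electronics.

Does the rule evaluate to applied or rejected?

Atomic conditions:
  item count ≥ 32: 40 ≥ 32 is true
  NOT order placed on a weekend: no → true
  email verified: yes → true
  NOT contains a gift card: yes → false
  primary category = grocery: electronics == grocery is false
  first-time customer: no → false
  placed via mobile app: no → false
  primary category = home: electronics == home is false
  NOT first-time customer: no → true
  account age ≤ 1836 days: 914 ≤ 1836 is true
  ship-to country ∈ {AU, CA, FR, US}: CA is in the set → true
  prior uses of this code ≥ 1: 7 ≥ 1 is true
  loyalty tier = silver: bronze == silver is false
  order subtotal ≥ 355.98 USD: 709.09 ≥ 355.98 is true
  ship-to country = CA: CA == CA is true
  contains a gift card: yes → true
Combine:
[1.1.1.1.3] exactly-one(true, false) = true
[1.1.1.1] true AND true AND true = true
[1.1.1.2.1] false AND false = false
[1.1.1.2.2] false AND false = false
[1.1.1.2] false OR false = false
[1.1.1] true → false = false
[1.1] NOT false = true
[1] NOT true = false
[2.1.1.3] true OR true = true
[2.1.1] true AND true AND true = true
[2.1.2.3] true OR true = true
[2.1.2] false AND true AND true = false
[2.1] exactly-one(true, false) = true
[2] NOT true = false
[root] exactly-one(false, false) = false
Overall: false → rejected

Rejected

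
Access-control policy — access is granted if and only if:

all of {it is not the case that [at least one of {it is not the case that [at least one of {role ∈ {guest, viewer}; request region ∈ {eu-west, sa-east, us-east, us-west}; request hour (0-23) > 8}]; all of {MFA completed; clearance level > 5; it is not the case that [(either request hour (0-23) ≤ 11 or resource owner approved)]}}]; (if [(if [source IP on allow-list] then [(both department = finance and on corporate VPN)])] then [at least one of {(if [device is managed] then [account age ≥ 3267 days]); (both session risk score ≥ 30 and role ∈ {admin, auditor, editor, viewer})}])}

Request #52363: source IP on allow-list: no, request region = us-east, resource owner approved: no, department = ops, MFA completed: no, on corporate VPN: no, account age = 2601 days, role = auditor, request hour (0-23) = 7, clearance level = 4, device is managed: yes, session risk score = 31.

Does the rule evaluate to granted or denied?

Atomic conditions:
  role ∈ {guest, viewer}: auditor is not in the set → false
  request region ∈ {eu-west, sa-east, us-east, us-west}: us-east is in the set → true
  request hour (0-23) > 8: 7 > 8 is false
  MFA completed: no → false
  clearance level > 5: 4 > 5 is false
  request hour (0-23) ≤ 11: 7 ≤ 11 is true
  resource owner approved: no → false
  source IP on allow-list: no → false
  department = finance: ops == finance is false
  on corporate VPN: no → false
  device is managed: yes → true
  account age ≥ 3267 days: 2601 ≥ 3267 is false
  session risk score ≥ 30: 31 ≥ 30 is true
  role ∈ {admin, auditor, editor, viewer}: auditor is in the set → true
Combine:
[1.1.1.1] false OR true OR false = true
[1.1.1] NOT true = false
[1.1.2.3.1] true OR false = true
[1.1.2.3] NOT true = false
[1.1.2] false AND false AND false = false
[1.1] false OR false = false
[1] NOT false = true
[2.1.2] false AND false = false
[2.1] false → false (antecedent false ⇒ implication holds) = true
[2.2.1] true → false = false
[2.2.2] true AND true = true
[2.2] false OR true = true
[2] true → true = true
[root] true AND true = true
Overall: true → granted

Granted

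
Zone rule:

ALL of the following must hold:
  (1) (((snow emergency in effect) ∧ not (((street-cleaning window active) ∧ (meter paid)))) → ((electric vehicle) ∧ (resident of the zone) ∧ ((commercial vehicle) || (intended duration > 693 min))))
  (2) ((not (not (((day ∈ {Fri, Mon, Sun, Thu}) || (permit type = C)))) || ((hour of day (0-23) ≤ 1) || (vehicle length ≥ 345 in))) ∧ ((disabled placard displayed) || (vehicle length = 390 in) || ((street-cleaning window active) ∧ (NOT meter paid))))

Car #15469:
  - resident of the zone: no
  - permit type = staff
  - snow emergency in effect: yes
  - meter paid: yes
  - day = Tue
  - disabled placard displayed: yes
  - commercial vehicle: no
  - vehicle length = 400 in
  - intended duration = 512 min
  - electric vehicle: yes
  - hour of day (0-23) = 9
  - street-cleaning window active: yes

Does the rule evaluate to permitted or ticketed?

Permitted

Atomic conditions:
  snow emergency in effect: yes → true
  street-cleaning window active: yes → true
  meter paid: yes → true
  electric vehicle: yes → true
  resident of the zone: no → false
  commercial vehicle: no → false
  intended duration > 693 min: 512 > 693 is false
  day ∈ {Fri, Mon, Sun, Thu}: Tue is not in the set → false
  permit type = C: staff == C is false
  hour of day (0-23) ≤ 1: 9 ≤ 1 is false
  vehicle length ≥ 345 in: 400 ≥ 345 is true
  disabled placard displayed: yes → true
  vehicle length = 390 in: 400 == 390 is false
  NOT meter paid: yes → false
Combine:
[1.1.2.1] true AND true = true
[1.1.2] NOT true = false
[1.1] true AND false = false
[1.2.3] false OR false = false
[1.2] true AND false AND false = false
[1] false → false (antecedent false ⇒ implication holds) = true
[2.1.1.1.1] false OR false = false
[2.1.1.1] NOT false = true
[2.1.1] NOT true = false
[2.1.2] false OR true = true
[2.1] false OR true = true
[2.2.3] true AND false = false
[2.2] true OR false OR false = true
[2] true AND true = true
[root] true AND true = true
Overall: true → permitted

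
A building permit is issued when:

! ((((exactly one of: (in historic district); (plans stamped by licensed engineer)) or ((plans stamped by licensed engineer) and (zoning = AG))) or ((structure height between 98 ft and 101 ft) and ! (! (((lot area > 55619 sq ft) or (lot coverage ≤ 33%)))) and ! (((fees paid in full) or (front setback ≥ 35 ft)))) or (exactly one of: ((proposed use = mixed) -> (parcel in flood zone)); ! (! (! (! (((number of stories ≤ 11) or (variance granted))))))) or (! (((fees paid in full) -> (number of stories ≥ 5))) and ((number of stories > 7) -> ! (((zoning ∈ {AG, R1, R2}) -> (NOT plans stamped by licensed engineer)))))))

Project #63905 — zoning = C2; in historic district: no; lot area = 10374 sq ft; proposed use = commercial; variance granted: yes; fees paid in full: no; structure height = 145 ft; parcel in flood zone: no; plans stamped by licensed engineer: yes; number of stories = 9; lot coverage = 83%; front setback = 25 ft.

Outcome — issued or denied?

Atomic conditions:
  in historic district: no → false
  plans stamped by licensed engineer: yes → true
  zoning = AG: C2 == AG is false
  structure height between 98 ft and 101 ft: 145 in [98, 101] is false
  lot area > 55619 sq ft: 10374 > 55619 is false
  lot coverage ≤ 33%: 83 ≤ 33 is false
  fees paid in full: no → false
  front setback ≥ 35 ft: 25 ≥ 35 is false
  proposed use = mixed: commercial == mixed is false
  parcel in flood zone: no → false
  number of stories ≤ 11: 9 ≤ 11 is true
  variance granted: yes → true
  number of stories ≥ 5: 9 ≥ 5 is true
  number of stories > 7: 9 > 7 is true
  zoning ∈ {AG, R1, R2}: C2 is not in the set → false
  NOT plans stamped by licensed engineer: yes → false
Combine:
[1.1.1] exactly-one(false, true) = true
[1.1.2] true AND false = false
[1.1] true OR false = true
[1.2.2.1.1] false OR false = false
[1.2.2.1] NOT false = true
[1.2.2] NOT true = false
[1.2.3.1] false OR false = false
[1.2.3] NOT false = true
[1.2] false AND false AND true = false
[1.3.1] false → false (antecedent false ⇒ implication holds) = true
[1.3.2.1.1.1.1] true OR true = true
[1.3.2.1.1.1] NOT true = false
[1.3.2.1.1] NOT false = true
[1.3.2.1] NOT true = false
[1.3.2] NOT false = true
[1.3] exactly-one(true, true) = false
[1.4.1.1] false → true (antecedent false ⇒ implication holds) = true
[1.4.1] NOT true = false
[1.4.2.2.1] false → false (antecedent false ⇒ implication holds) = true
[1.4.2.2] NOT true = false
[1.4.2] true → false = false
[1.4] false AND false = false
[1] true OR false OR false OR false = true
[root] NOT true = false
Overall: false → denied

Denied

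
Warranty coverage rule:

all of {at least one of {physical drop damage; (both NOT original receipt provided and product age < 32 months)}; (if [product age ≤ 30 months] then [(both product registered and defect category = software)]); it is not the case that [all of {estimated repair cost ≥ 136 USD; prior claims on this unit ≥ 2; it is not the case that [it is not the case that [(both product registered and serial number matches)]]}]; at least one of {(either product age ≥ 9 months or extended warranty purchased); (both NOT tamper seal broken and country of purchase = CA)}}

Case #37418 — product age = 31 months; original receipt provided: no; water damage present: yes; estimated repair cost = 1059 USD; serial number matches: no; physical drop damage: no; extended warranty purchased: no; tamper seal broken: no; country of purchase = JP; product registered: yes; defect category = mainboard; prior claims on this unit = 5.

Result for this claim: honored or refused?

Honored

Atomic conditions:
  physical drop damage: no → false
  NOT original receipt provided: no → true
  product age < 32 months: 31 < 32 is true
  product age ≤ 30 months: 31 ≤ 30 is false
  product registered: yes → true
  defect category = software: mainboard == software is false
  estimated repair cost ≥ 136 USD: 1059 ≥ 136 is true
  prior claims on this unit ≥ 2: 5 ≥ 2 is true
  serial number matches: no → false
  product age ≥ 9 months: 31 ≥ 9 is true
  extended warranty purchased: no → false
  NOT tamper seal broken: no → true
  country of purchase = CA: JP == CA is false
Combine:
[1.2] true AND true = true
[1] false OR true = true
[2.2] true AND false = false
[2] false → false (antecedent false ⇒ implication holds) = true
[3.1.3.1.1] true AND false = false
[3.1.3.1] NOT false = true
[3.1.3] NOT true = false
[3.1] true AND true AND false = false
[3] NOT false = true
[4.1] true OR false = true
[4.2] true AND false = false
[4] true OR false = true
[root] true AND true AND true AND true = true
Overall: true → honored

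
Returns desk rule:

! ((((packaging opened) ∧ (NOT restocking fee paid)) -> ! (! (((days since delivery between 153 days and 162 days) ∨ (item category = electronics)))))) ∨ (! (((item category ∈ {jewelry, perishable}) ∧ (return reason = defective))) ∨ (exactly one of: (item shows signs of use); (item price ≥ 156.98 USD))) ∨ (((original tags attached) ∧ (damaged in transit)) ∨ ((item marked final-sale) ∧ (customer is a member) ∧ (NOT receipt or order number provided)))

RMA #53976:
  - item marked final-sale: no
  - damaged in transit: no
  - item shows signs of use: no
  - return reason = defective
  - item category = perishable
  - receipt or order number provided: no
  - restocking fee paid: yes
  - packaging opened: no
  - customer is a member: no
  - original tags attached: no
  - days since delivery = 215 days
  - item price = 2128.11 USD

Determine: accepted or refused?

Accepted

Atomic conditions:
  packaging opened: no → false
  NOT restocking fee paid: yes → false
  days since delivery between 153 days and 162 days: 215 in [153, 162] is false
  item category = electronics: perishable == electronics is false
  item category ∈ {jewelry, perishable}: perishable is in the set → true
  return reason = defective: defective == defective is true
  item shows signs of use: no → false
  item price ≥ 156.98 USD: 2128.11 ≥ 156.98 is true
  original tags attached: no → false
  damaged in transit: no → false
  item marked final-sale: no → false
  customer is a member: no → false
  NOT receipt or order number provided: no → true
Combine:
[1.1.1] false AND false = false
[1.1.2.1.1] false OR false = false
[1.1.2.1] NOT false = true
[1.1.2] NOT true = false
[1.1] false → false (antecedent false ⇒ implication holds) = true
[1] NOT true = false
[2.1.1] true AND true = true
[2.1] NOT true = false
[2.2] exactly-one(false, true) = true
[2] false OR true = true
[3.1] false AND false = false
[3.2] false AND false AND true = false
[3] false OR false = false
[root] false OR true OR false = true
Overall: true → accepted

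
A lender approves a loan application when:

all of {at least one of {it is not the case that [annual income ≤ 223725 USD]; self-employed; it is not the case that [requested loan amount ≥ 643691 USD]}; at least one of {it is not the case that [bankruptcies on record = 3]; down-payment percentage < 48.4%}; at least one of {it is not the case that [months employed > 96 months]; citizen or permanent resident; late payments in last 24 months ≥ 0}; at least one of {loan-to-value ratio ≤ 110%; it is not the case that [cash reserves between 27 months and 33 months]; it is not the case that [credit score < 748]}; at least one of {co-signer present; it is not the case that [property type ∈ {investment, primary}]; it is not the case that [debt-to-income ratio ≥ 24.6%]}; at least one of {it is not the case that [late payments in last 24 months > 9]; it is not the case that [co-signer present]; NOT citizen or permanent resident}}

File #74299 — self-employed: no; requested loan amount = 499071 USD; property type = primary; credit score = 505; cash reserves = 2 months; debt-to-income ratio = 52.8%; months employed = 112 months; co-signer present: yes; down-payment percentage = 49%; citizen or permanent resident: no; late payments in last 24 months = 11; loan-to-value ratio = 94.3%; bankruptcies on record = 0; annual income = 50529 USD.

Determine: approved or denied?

Atomic conditions:
  annual income ≤ 223725 USD: 50529 ≤ 223725 is true
  self-employed: no → false
  requested loan amount ≥ 643691 USD: 499071 ≥ 643691 is false
  bankruptcies on record = 3: 0 == 3 is false
  down-payment percentage < 48.4%: 49 < 48.4 is false
  months employed > 96 months: 112 > 96 is true
  citizen or permanent resident: no → false
  late payments in last 24 months ≥ 0: 11 ≥ 0 is true
  loan-to-value ratio ≤ 110%: 94.3 ≤ 110 is true
  cash reserves between 27 months and 33 months: 2 in [27, 33] is false
  credit score < 748: 505 < 748 is true
  co-signer present: yes → true
  property type ∈ {investment, primary}: primary is in the set → true
  debt-to-income ratio ≥ 24.6%: 52.8 ≥ 24.6 is true
  late payments in last 24 months > 9: 11 > 9 is true
  NOT citizen or permanent resident: no → true
Combine:
[1.1] NOT true = false
[1.3] NOT false = true
[1] false OR false OR true = true
[2.1] NOT false = true
[2] true OR false = true
[3.1] NOT true = false
[3] false OR false OR true = true
[4.2] NOT false = true
[4.3] NOT true = false
[4] true OR true OR false = true
[5.2] NOT true = false
[5.3] NOT true = false
[5] true OR false OR false = true
[6.1] NOT true = false
[6.2] NOT true = false
[6] false OR false OR true = true
[root] true AND true AND true AND true AND true AND true = true
Overall: true → approved

Approved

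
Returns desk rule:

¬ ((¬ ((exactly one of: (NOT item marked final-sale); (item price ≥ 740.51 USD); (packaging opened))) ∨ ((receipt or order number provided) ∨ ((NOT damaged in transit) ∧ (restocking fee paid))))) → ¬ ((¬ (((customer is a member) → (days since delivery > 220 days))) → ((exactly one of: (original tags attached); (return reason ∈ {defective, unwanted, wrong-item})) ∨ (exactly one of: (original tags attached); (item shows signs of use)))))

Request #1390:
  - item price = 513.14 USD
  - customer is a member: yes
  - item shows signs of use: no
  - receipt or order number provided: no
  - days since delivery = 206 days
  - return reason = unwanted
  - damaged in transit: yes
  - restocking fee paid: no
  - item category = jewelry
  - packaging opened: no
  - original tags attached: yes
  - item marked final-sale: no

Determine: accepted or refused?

Atomic conditions:
  NOT item marked final-sale: no → true
  item price ≥ 740.51 USD: 513.14 ≥ 740.51 is false
  packaging opened: no → false
  receipt or order number provided: no → false
  NOT damaged in transit: yes → false
  restocking fee paid: no → false
  customer is a member: yes → true
  days since delivery > 220 days: 206 > 220 is false
  original tags attached: yes → true
  return reason ∈ {defective, unwanted, wrong-item}: unwanted is in the set → true
  item shows signs of use: no → false
Combine:
[1.1.1.1] exactly-one(true, false, false) = true
[1.1.1] NOT true = false
[1.1.2.2] false AND false = false
[1.1.2] false OR false = false
[1.1] false OR false = false
[1] NOT false = true
[2.1.1.1] true → false = false
[2.1.1] NOT false = true
[2.1.2.1] exactly-one(true, true) = false
[2.1.2.2] exactly-one(true, false) = true
[2.1.2] false OR true = true
[2.1] true → true = true
[2] NOT true = false
[root] true → false = false
Overall: false → refused

Refused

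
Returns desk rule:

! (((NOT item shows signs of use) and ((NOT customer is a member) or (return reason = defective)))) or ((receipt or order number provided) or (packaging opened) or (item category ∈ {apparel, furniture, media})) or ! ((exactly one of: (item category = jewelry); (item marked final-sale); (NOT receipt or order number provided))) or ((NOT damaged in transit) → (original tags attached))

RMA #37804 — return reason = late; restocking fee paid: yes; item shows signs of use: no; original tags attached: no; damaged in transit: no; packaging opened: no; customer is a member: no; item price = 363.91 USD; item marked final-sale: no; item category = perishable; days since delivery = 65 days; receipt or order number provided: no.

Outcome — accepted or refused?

Refused

Atomic conditions:
  NOT item shows signs of use: no → true
  NOT customer is a member: no → true
  return reason = defective: late == defective is false
  receipt or order number provided: no → false
  packaging opened: no → false
  item category ∈ {apparel, furniture, media}: perishable is not in the set → false
  item category = jewelry: perishable == jewelry is false
  item marked final-sale: no → false
  NOT receipt or order number provided: no → true
  NOT damaged in transit: no → true
  original tags attached: no → false
Combine:
[1.1.2] true OR false = true
[1.1] true AND true = true
[1] NOT true = false
[2] false OR false OR false = false
[3.1] exactly-one(false, false, true) = true
[3] NOT true = false
[4] true → false = false
[root] false OR false OR false OR false = false
Overall: false → refused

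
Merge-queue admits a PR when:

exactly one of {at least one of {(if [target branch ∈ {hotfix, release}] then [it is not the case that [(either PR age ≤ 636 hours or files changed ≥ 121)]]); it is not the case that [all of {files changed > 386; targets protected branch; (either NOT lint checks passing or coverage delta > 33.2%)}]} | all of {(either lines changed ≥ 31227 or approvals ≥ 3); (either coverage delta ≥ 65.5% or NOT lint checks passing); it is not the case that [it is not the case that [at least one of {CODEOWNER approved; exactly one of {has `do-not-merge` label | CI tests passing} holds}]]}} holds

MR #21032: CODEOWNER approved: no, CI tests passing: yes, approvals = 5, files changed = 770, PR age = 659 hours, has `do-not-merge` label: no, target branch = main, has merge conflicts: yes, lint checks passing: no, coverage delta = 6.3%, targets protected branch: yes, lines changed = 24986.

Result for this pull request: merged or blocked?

Blocked

Atomic conditions:
  target branch ∈ {hotfix, release}: main is not in the set → false
  PR age ≤ 636 hours: 659 ≤ 636 is false
  files changed ≥ 121: 770 ≥ 121 is true
  files changed > 386: 770 > 386 is true
  targets protected branch: yes → true
  NOT lint checks passing: no → true
  coverage delta > 33.2%: 6.3 > 33.2 is false
  lines changed ≥ 31227: 24986 ≥ 31227 is false
  approvals ≥ 3: 5 ≥ 3 is true
  coverage delta ≥ 65.5%: 6.3 ≥ 65.5 is false
  CODEOWNER approved: no → false
  has `do-not-merge` label: no → false
  CI tests passing: yes → true
Combine:
[1.1.2.1] false OR true = true
[1.1.2] NOT true = false
[1.1] false → false (antecedent false ⇒ implication holds) = true
[1.2.1.3] true OR false = true
[1.2.1] true AND true AND true = true
[1.2] NOT true = false
[1] true OR false = true
[2.1] false OR true = true
[2.2] false OR true = true
[2.3.1.1.2] exactly-one(false, true) = true
[2.3.1.1] false OR true = true
[2.3.1] NOT true = false
[2.3] NOT false = true
[2] true AND true AND true = true
[root] exactly-one(true, true) = false
Overall: false → blocked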